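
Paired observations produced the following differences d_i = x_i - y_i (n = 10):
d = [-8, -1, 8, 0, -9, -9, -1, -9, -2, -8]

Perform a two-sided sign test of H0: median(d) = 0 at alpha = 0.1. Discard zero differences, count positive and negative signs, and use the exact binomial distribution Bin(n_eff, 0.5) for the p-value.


Step 1: Discard zero differences. Original n = 10; n_eff = number of nonzero differences = 9.
Nonzero differences (with sign): -8, -1, +8, -9, -9, -1, -9, -2, -8
Step 2: Count signs: positive = 1, negative = 8.
Step 3: Under H0: P(positive) = 0.5, so the number of positives S ~ Bin(9, 0.5).
Step 4: Two-sided exact p-value = sum of Bin(9,0.5) probabilities at or below the observed probability = 0.039062.
Step 5: alpha = 0.1. reject H0.

n_eff = 9, pos = 1, neg = 8, p = 0.039062, reject H0.


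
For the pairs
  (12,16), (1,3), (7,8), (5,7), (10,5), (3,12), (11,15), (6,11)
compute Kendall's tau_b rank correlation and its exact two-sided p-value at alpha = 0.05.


Step 1: Enumerate the 28 unordered pairs (i,j) with i<j and classify each by sign(x_j-x_i) * sign(y_j-y_i).
  (1,2):dx=-11,dy=-13->C; (1,3):dx=-5,dy=-8->C; (1,4):dx=-7,dy=-9->C; (1,5):dx=-2,dy=-11->C
  (1,6):dx=-9,dy=-4->C; (1,7):dx=-1,dy=-1->C; (1,8):dx=-6,dy=-5->C; (2,3):dx=+6,dy=+5->C
  (2,4):dx=+4,dy=+4->C; (2,5):dx=+9,dy=+2->C; (2,6):dx=+2,dy=+9->C; (2,7):dx=+10,dy=+12->C
  (2,8):dx=+5,dy=+8->C; (3,4):dx=-2,dy=-1->C; (3,5):dx=+3,dy=-3->D; (3,6):dx=-4,dy=+4->D
  (3,7):dx=+4,dy=+7->C; (3,8):dx=-1,dy=+3->D; (4,5):dx=+5,dy=-2->D; (4,6):dx=-2,dy=+5->D
  (4,7):dx=+6,dy=+8->C; (4,8):dx=+1,dy=+4->C; (5,6):dx=-7,dy=+7->D; (5,7):dx=+1,dy=+10->C
  (5,8):dx=-4,dy=+6->D; (6,7):dx=+8,dy=+3->C; (6,8):dx=+3,dy=-1->D; (7,8):dx=-5,dy=-4->C
Step 2: C = 20, D = 8, total pairs = 28.
Step 3: tau = (C - D)/(n(n-1)/2) = (20 - 8)/28 = 0.428571.
Step 4: Exact two-sided p-value (enumerate n! = 40320 permutations of y under H0): p = 0.178869.
Step 5: alpha = 0.05. fail to reject H0.

tau_b = 0.4286 (C=20, D=8), p = 0.178869, fail to reject H0.


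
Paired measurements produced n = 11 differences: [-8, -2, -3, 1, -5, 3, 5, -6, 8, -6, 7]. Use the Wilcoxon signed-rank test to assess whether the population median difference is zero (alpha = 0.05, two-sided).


Step 1: Drop any zero differences (none here) and take |d_i|.
|d| = [8, 2, 3, 1, 5, 3, 5, 6, 8, 6, 7]
Step 2: Midrank |d_i| (ties get averaged ranks).
ranks: |8|->10.5, |2|->2, |3|->3.5, |1|->1, |5|->5.5, |3|->3.5, |5|->5.5, |6|->7.5, |8|->10.5, |6|->7.5, |7|->9
Step 3: Attach original signs; sum ranks with positive sign and with negative sign.
W+ = 1 + 3.5 + 5.5 + 10.5 + 9 = 29.5
W- = 10.5 + 2 + 3.5 + 5.5 + 7.5 + 7.5 = 36.5
(Check: W+ + W- = 66 should equal n(n+1)/2 = 66.)
Step 4: Test statistic W = min(W+, W-) = 29.5.
Step 5: Ties in |d|, so use the tie-corrected normal approximation.
        E[W] = n(n+1)/4 = 11*12/4 = 33.
        Tie groups: |d|=3 (t=2), |d|=5 (t=2), |d|=6 (t=2), |d|=8 (t=2); sum(t^3 - t) = 24.
        Var[W] = n(n+1)(2n+1)/24 - sum(t^3-t)/48 = 3036/24 - 24/48 = 126.
        z = (W - E[W]) / sqrt(Var[W]) = (29.5 - 33) / 11.2250 = -0.3118.
        Two-sided p = 2*Phi(z) = 0.755189.
Step 6: alpha = 0.05. fail to reject H0.

W+ = 29.5, W- = 36.5, W = min = 29.5, p = 0.755189, fail to reject H0.


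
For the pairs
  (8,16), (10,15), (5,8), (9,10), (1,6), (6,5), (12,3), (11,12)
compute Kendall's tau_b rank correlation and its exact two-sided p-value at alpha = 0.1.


Step 1: Enumerate the 28 unordered pairs (i,j) with i<j and classify each by sign(x_j-x_i) * sign(y_j-y_i).
  (1,2):dx=+2,dy=-1->D; (1,3):dx=-3,dy=-8->C; (1,4):dx=+1,dy=-6->D; (1,5):dx=-7,dy=-10->C
  (1,6):dx=-2,dy=-11->C; (1,7):dx=+4,dy=-13->D; (1,8):dx=+3,dy=-4->D; (2,3):dx=-5,dy=-7->C
  (2,4):dx=-1,dy=-5->C; (2,5):dx=-9,dy=-9->C; (2,6):dx=-4,dy=-10->C; (2,7):dx=+2,dy=-12->D
  (2,8):dx=+1,dy=-3->D; (3,4):dx=+4,dy=+2->C; (3,5):dx=-4,dy=-2->C; (3,6):dx=+1,dy=-3->D
  (3,7):dx=+7,dy=-5->D; (3,8):dx=+6,dy=+4->C; (4,5):dx=-8,dy=-4->C; (4,6):dx=-3,dy=-5->C
  (4,7):dx=+3,dy=-7->D; (4,8):dx=+2,dy=+2->C; (5,6):dx=+5,dy=-1->D; (5,7):dx=+11,dy=-3->D
  (5,8):dx=+10,dy=+6->C; (6,7):dx=+6,dy=-2->D; (6,8):dx=+5,dy=+7->C; (7,8):dx=-1,dy=+9->D
Step 2: C = 15, D = 13, total pairs = 28.
Step 3: tau = (C - D)/(n(n-1)/2) = (15 - 13)/28 = 0.071429.
Step 4: Exact two-sided p-value (enumerate n! = 40320 permutations of y under H0): p = 0.904861.
Step 5: alpha = 0.1. fail to reject H0.

tau_b = 0.0714 (C=15, D=13), p = 0.904861, fail to reject H0.


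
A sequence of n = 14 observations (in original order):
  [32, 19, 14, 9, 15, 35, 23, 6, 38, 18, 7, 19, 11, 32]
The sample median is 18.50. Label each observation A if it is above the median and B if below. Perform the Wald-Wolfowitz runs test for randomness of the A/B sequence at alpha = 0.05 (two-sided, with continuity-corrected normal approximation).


Step 1: Compute median = 18.50; label A = above, B = below.
Labels in order: AABBBAABABBABA  (n_A = 7, n_B = 7)
Step 2: Count runs R = 9.
Step 3: Under H0 (random ordering), E[R] = 2*n_A*n_B/(n_A+n_B) + 1 = 2*7*7/14 + 1 = 8.0000.
        Var[R] = 2*n_A*n_B*(2*n_A*n_B - n_A - n_B) / ((n_A+n_B)^2 * (n_A+n_B-1)) = 8232/2548 = 3.2308.
        SD[R] = 1.7974.
Step 4: Continuity-corrected z = (R - 0.5 - E[R]) / SD[R] = (9 - 0.5 - 8.0000) / 1.7974 = 0.2782.
Step 5: Two-sided p-value via normal approximation = 2*(1 - Phi(|z|)) = 0.780879.
Step 6: alpha = 0.05. fail to reject H0.

R = 9, z = 0.2782, p = 0.780879, fail to reject H0.


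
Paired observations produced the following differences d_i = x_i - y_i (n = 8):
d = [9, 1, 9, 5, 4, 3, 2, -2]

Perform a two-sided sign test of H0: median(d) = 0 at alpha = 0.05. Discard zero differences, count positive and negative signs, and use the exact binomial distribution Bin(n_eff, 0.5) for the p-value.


Step 1: Discard zero differences. Original n = 8; n_eff = number of nonzero differences = 8.
Nonzero differences (with sign): +9, +1, +9, +5, +4, +3, +2, -2
Step 2: Count signs: positive = 7, negative = 1.
Step 3: Under H0: P(positive) = 0.5, so the number of positives S ~ Bin(8, 0.5).
Step 4: Two-sided exact p-value = sum of Bin(8,0.5) probabilities at or below the observed probability = 0.070312.
Step 5: alpha = 0.05. fail to reject H0.

n_eff = 8, pos = 7, neg = 1, p = 0.070312, fail to reject H0.


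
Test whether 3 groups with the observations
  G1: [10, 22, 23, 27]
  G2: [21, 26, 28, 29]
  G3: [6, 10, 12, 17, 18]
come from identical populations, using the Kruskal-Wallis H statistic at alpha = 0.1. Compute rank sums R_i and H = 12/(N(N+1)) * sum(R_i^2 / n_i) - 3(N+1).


Step 1: Combine all N = 13 observations and assign midranks.
sorted (value, group, rank): (6,G3,1), (10,G1,2.5), (10,G3,2.5), (12,G3,4), (17,G3,5), (18,G3,6), (21,G2,7), (22,G1,8), (23,G1,9), (26,G2,10), (27,G1,11), (28,G2,12), (29,G2,13)
Step 2: Sum ranks within each group.
R_1 = 30.5 (n_1 = 4)
R_2 = 42 (n_2 = 4)
R_3 = 18.5 (n_3 = 5)
Step 3: H = 12/(N(N+1)) * sum(R_i^2/n_i) - 3(N+1)
     = 12/(13*14) * (30.5^2/4 + 42^2/4 + 18.5^2/5) - 3*14
     = 0.065934 * 742.013 - 42
     = 6.923901.
Step 4: Ties present; correction factor C = 1 - 6/(13^3 - 13) = 0.997253. Corrected H = 6.923901 / 0.997253 = 6.942975.
Step 5: Under H0, H ~ chi^2(2); p-value = 0.031071.
Step 6: alpha = 0.1. reject H0.

H = 6.9430, df = 2, p = 0.031071, reject H0.


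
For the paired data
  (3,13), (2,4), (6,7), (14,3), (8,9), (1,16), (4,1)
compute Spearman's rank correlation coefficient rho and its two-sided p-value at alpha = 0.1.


Step 1: Rank x and y separately (midranks; no ties here).
rank(x): 3->3, 2->2, 6->5, 14->7, 8->6, 1->1, 4->4
rank(y): 13->6, 4->3, 7->4, 3->2, 9->5, 16->7, 1->1
Step 2: d_i = R_x(i) - R_y(i); compute d_i^2.
  (3-6)^2=9, (2-3)^2=1, (5-4)^2=1, (7-2)^2=25, (6-5)^2=1, (1-7)^2=36, (4-1)^2=9
sum(d^2) = 82.
Step 3: rho = 1 - 6*82 / (7*(7^2 - 1)) = 1 - 492/336 = -0.464286.
Step 4: Under H0, t = rho * sqrt((n-2)/(1-rho^2)) = -1.1722 ~ t(5).
Step 5: Two-sided p-value from the t-distribution with 5 df = 0.293934.
Step 6: alpha = 0.1. fail to reject H0.

rho = -0.4643, p = 0.293934, fail to reject H0 at alpha = 0.1.


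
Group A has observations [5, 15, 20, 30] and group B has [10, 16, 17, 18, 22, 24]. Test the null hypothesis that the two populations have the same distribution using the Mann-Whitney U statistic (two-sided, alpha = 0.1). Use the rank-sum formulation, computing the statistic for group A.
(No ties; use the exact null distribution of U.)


Step 1: Combine and sort all 10 observations; assign midranks.
sorted (value, group): (5,X), (10,Y), (15,X), (16,Y), (17,Y), (18,Y), (20,X), (22,Y), (24,Y), (30,X)
ranks: 5->1, 10->2, 15->3, 16->4, 17->5, 18->6, 20->7, 22->8, 24->9, 30->10
Step 2: Rank sum for X: R1 = 1 + 3 + 7 + 10 = 21.
Step 3: U_X = R1 - n1(n1+1)/2 = 21 - 4*5/2 = 21 - 10 = 11.
       U_Y = n1*n2 - U_X = 24 - 11 = 13.
Step 4: No ties, so the exact null distribution of U (based on enumerating the C(10,4) = 210 equally likely rank assignments) gives the two-sided p-value.
Step 5: p-value = 0.914286; compare to alpha = 0.1. fail to reject H0.

U_X = 11, p = 0.914286, fail to reject H0 at alpha = 0.1.


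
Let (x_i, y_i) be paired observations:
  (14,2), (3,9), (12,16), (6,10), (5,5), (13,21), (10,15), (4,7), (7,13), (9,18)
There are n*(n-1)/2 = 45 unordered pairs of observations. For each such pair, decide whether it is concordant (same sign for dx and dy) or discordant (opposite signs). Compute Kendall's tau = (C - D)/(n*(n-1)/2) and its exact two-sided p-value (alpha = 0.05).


Step 1: Enumerate the 45 unordered pairs (i,j) with i<j and classify each by sign(x_j-x_i) * sign(y_j-y_i).
  (1,2):dx=-11,dy=+7->D; (1,3):dx=-2,dy=+14->D; (1,4):dx=-8,dy=+8->D; (1,5):dx=-9,dy=+3->D
  (1,6):dx=-1,dy=+19->D; (1,7):dx=-4,dy=+13->D; (1,8):dx=-10,dy=+5->D; (1,9):dx=-7,dy=+11->D
  (1,10):dx=-5,dy=+16->D; (2,3):dx=+9,dy=+7->C; (2,4):dx=+3,dy=+1->C; (2,5):dx=+2,dy=-4->D
  (2,6):dx=+10,dy=+12->C; (2,7):dx=+7,dy=+6->C; (2,8):dx=+1,dy=-2->D; (2,9):dx=+4,dy=+4->C
  (2,10):dx=+6,dy=+9->C; (3,4):dx=-6,dy=-6->C; (3,5):dx=-7,dy=-11->C; (3,6):dx=+1,dy=+5->C
  (3,7):dx=-2,dy=-1->C; (3,8):dx=-8,dy=-9->C; (3,9):dx=-5,dy=-3->C; (3,10):dx=-3,dy=+2->D
  (4,5):dx=-1,dy=-5->C; (4,6):dx=+7,dy=+11->C; (4,7):dx=+4,dy=+5->C; (4,8):dx=-2,dy=-3->C
  (4,9):dx=+1,dy=+3->C; (4,10):dx=+3,dy=+8->C; (5,6):dx=+8,dy=+16->C; (5,7):dx=+5,dy=+10->C
  (5,8):dx=-1,dy=+2->D; (5,9):dx=+2,dy=+8->C; (5,10):dx=+4,dy=+13->C; (6,7):dx=-3,dy=-6->C
  (6,8):dx=-9,dy=-14->C; (6,9):dx=-6,dy=-8->C; (6,10):dx=-4,dy=-3->C; (7,8):dx=-6,dy=-8->C
  (7,9):dx=-3,dy=-2->C; (7,10):dx=-1,dy=+3->D; (8,9):dx=+3,dy=+6->C; (8,10):dx=+5,dy=+11->C
  (9,10):dx=+2,dy=+5->C
Step 2: C = 31, D = 14, total pairs = 45.
Step 3: tau = (C - D)/(n(n-1)/2) = (31 - 14)/45 = 0.377778.
Step 4: Exact two-sided p-value (enumerate n! = 3628800 permutations of y under H0): p = 0.155742.
Step 5: alpha = 0.05. fail to reject H0.

tau_b = 0.3778 (C=31, D=14), p = 0.155742, fail to reject H0.


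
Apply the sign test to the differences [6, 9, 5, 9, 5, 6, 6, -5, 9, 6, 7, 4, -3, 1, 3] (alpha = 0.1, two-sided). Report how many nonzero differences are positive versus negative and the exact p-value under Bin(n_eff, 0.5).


Step 1: Discard zero differences. Original n = 15; n_eff = number of nonzero differences = 15.
Nonzero differences (with sign): +6, +9, +5, +9, +5, +6, +6, -5, +9, +6, +7, +4, -3, +1, +3
Step 2: Count signs: positive = 13, negative = 2.
Step 3: Under H0: P(positive) = 0.5, so the number of positives S ~ Bin(15, 0.5).
Step 4: Two-sided exact p-value = sum of Bin(15,0.5) probabilities at or below the observed probability = 0.007385.
Step 5: alpha = 0.1. reject H0.

n_eff = 15, pos = 13, neg = 2, p = 0.007385, reject H0.


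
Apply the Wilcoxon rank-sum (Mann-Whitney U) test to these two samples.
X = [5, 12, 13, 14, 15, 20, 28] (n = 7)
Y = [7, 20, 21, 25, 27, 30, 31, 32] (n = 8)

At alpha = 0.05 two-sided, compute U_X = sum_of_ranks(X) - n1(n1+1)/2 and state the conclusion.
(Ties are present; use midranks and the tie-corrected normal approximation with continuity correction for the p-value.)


Step 1: Combine and sort all 15 observations; assign midranks.
sorted (value, group): (5,X), (7,Y), (12,X), (13,X), (14,X), (15,X), (20,X), (20,Y), (21,Y), (25,Y), (27,Y), (28,X), (30,Y), (31,Y), (32,Y)
ranks: 5->1, 7->2, 12->3, 13->4, 14->5, 15->6, 20->7.5, 20->7.5, 21->9, 25->10, 27->11, 28->12, 30->13, 31->14, 32->15
Step 2: Rank sum for X: R1 = 1 + 3 + 4 + 5 + 6 + 7.5 + 12 = 38.5.
Step 3: U_X = R1 - n1(n1+1)/2 = 38.5 - 7*8/2 = 38.5 - 28 = 10.5.
       U_Y = n1*n2 - U_X = 56 - 10.5 = 45.5.
Step 4: Ties are present, so use the tie-corrected normal approximation (with continuity correction) for the p-value.
Step 5: p-value = 0.048939; compare to alpha = 0.05. reject H0.

U_X = 10.5, p = 0.048939, reject H0 at alpha = 0.05.


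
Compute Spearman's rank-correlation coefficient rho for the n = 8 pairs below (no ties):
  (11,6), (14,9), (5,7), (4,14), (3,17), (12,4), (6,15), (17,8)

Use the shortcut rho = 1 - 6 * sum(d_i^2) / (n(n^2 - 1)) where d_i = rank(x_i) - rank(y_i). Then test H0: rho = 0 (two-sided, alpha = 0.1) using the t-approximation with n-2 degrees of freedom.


Step 1: Rank x and y separately (midranks; no ties here).
rank(x): 11->5, 14->7, 5->3, 4->2, 3->1, 12->6, 6->4, 17->8
rank(y): 6->2, 9->5, 7->3, 14->6, 17->8, 4->1, 15->7, 8->4
Step 2: d_i = R_x(i) - R_y(i); compute d_i^2.
  (5-2)^2=9, (7-5)^2=4, (3-3)^2=0, (2-6)^2=16, (1-8)^2=49, (6-1)^2=25, (4-7)^2=9, (8-4)^2=16
sum(d^2) = 128.
Step 3: rho = 1 - 6*128 / (8*(8^2 - 1)) = 1 - 768/504 = -0.523810.
Step 4: Under H0, t = rho * sqrt((n-2)/(1-rho^2)) = -1.5062 ~ t(6).
Step 5: Two-sided p-value from the t-distribution with 6 df = 0.182721.
Step 6: alpha = 0.1. fail to reject H0.

rho = -0.5238, p = 0.182721, fail to reject H0 at alpha = 0.1.


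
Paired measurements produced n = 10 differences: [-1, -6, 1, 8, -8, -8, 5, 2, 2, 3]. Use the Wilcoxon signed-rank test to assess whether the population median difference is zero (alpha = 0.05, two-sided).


Step 1: Drop any zero differences (none here) and take |d_i|.
|d| = [1, 6, 1, 8, 8, 8, 5, 2, 2, 3]
Step 2: Midrank |d_i| (ties get averaged ranks).
ranks: |1|->1.5, |6|->7, |1|->1.5, |8|->9, |8|->9, |8|->9, |5|->6, |2|->3.5, |2|->3.5, |3|->5
Step 3: Attach original signs; sum ranks with positive sign and with negative sign.
W+ = 1.5 + 9 + 6 + 3.5 + 3.5 + 5 = 28.5
W- = 1.5 + 7 + 9 + 9 = 26.5
(Check: W+ + W- = 55 should equal n(n+1)/2 = 55.)
Step 4: Test statistic W = min(W+, W-) = 26.5.
Step 5: Ties in |d|, so use the tie-corrected normal approximation.
        E[W] = n(n+1)/4 = 10*11/4 = 27.5.
        Tie groups: |d|=1 (t=2), |d|=2 (t=2), |d|=8 (t=3); sum(t^3 - t) = 36.
        Var[W] = n(n+1)(2n+1)/24 - sum(t^3-t)/48 = 2310/24 - 36/48 = 95.5.
        z = (W - E[W]) / sqrt(Var[W]) = (26.5 - 27.5) / 9.7724 = -0.1023.
        Two-sided p = 2*Phi(z) = 0.918496.
Step 6: alpha = 0.05. fail to reject H0.

W+ = 28.5, W- = 26.5, W = min = 26.5, p = 0.918496, fail to reject H0.


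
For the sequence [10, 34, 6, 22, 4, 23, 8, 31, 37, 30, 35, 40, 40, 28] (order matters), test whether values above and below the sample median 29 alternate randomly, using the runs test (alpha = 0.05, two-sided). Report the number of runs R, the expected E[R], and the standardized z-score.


Step 1: Compute median = 29; label A = above, B = below.
Labels in order: BABBBBBAAAAAAB  (n_A = 7, n_B = 7)
Step 2: Count runs R = 5.
Step 3: Under H0 (random ordering), E[R] = 2*n_A*n_B/(n_A+n_B) + 1 = 2*7*7/14 + 1 = 8.0000.
        Var[R] = 2*n_A*n_B*(2*n_A*n_B - n_A - n_B) / ((n_A+n_B)^2 * (n_A+n_B-1)) = 8232/2548 = 3.2308.
        SD[R] = 1.7974.
Step 4: Continuity-corrected z = (R + 0.5 - E[R]) / SD[R] = (5 + 0.5 - 8.0000) / 1.7974 = -1.3909.
Step 5: Two-sided p-value via normal approximation = 2*(1 - Phi(|z|)) = 0.164264.
Step 6: alpha = 0.05. fail to reject H0.

R = 5, z = -1.3909, p = 0.164264, fail to reject H0.


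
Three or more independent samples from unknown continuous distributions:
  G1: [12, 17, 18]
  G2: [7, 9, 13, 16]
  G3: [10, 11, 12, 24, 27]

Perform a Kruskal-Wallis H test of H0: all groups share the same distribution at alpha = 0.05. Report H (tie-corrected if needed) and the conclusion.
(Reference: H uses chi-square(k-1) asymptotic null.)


Step 1: Combine all N = 12 observations and assign midranks.
sorted (value, group, rank): (7,G2,1), (9,G2,2), (10,G3,3), (11,G3,4), (12,G1,5.5), (12,G3,5.5), (13,G2,7), (16,G2,8), (17,G1,9), (18,G1,10), (24,G3,11), (27,G3,12)
Step 2: Sum ranks within each group.
R_1 = 24.5 (n_1 = 3)
R_2 = 18 (n_2 = 4)
R_3 = 35.5 (n_3 = 5)
Step 3: H = 12/(N(N+1)) * sum(R_i^2/n_i) - 3(N+1)
     = 12/(12*13) * (24.5^2/3 + 18^2/4 + 35.5^2/5) - 3*13
     = 0.076923 * 533.133 - 39
     = 2.010256.
Step 4: Ties present; correction factor C = 1 - 6/(12^3 - 12) = 0.996503. Corrected H = 2.010256 / 0.996503 = 2.017310.
Step 5: Under H0, H ~ chi^2(2); p-value = 0.364709.
Step 6: alpha = 0.05. fail to reject H0.

H = 2.0173, df = 2, p = 0.364709, fail to reject H0.


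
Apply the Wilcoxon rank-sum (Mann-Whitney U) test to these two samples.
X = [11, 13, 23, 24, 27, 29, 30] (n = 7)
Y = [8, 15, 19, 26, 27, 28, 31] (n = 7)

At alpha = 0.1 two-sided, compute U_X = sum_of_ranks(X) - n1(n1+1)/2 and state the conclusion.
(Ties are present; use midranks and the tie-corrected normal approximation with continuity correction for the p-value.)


Step 1: Combine and sort all 14 observations; assign midranks.
sorted (value, group): (8,Y), (11,X), (13,X), (15,Y), (19,Y), (23,X), (24,X), (26,Y), (27,X), (27,Y), (28,Y), (29,X), (30,X), (31,Y)
ranks: 8->1, 11->2, 13->3, 15->4, 19->5, 23->6, 24->7, 26->8, 27->9.5, 27->9.5, 28->11, 29->12, 30->13, 31->14
Step 2: Rank sum for X: R1 = 2 + 3 + 6 + 7 + 9.5 + 12 + 13 = 52.5.
Step 3: U_X = R1 - n1(n1+1)/2 = 52.5 - 7*8/2 = 52.5 - 28 = 24.5.
       U_Y = n1*n2 - U_X = 49 - 24.5 = 24.5.
Step 4: Ties are present, so use the tie-corrected normal approximation (with continuity correction) for the p-value.
Step 5: p-value = 1.000000; compare to alpha = 0.1. fail to reject H0.

U_X = 24.5, p = 1.000000, fail to reject H0 at alpha = 0.1.


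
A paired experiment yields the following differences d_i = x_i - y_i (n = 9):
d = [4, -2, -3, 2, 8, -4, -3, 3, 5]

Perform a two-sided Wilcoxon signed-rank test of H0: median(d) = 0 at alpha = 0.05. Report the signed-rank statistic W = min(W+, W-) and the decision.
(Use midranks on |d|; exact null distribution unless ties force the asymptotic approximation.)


Step 1: Drop any zero differences (none here) and take |d_i|.
|d| = [4, 2, 3, 2, 8, 4, 3, 3, 5]
Step 2: Midrank |d_i| (ties get averaged ranks).
ranks: |4|->6.5, |2|->1.5, |3|->4, |2|->1.5, |8|->9, |4|->6.5, |3|->4, |3|->4, |5|->8
Step 3: Attach original signs; sum ranks with positive sign and with negative sign.
W+ = 6.5 + 1.5 + 9 + 4 + 8 = 29
W- = 1.5 + 4 + 6.5 + 4 = 16
(Check: W+ + W- = 45 should equal n(n+1)/2 = 45.)
Step 4: Test statistic W = min(W+, W-) = 16.
Step 5: Ties in |d|, so use the tie-corrected normal approximation.
        E[W] = n(n+1)/4 = 9*10/4 = 22.5.
        Tie groups: |d|=2 (t=2), |d|=3 (t=3), |d|=4 (t=2); sum(t^3 - t) = 36.
        Var[W] = n(n+1)(2n+1)/24 - sum(t^3-t)/48 = 1710/24 - 36/48 = 70.5.
        z = (W - E[W]) / sqrt(Var[W]) = (16 - 22.5) / 8.3964 = -0.7741.
        Two-sided p = 2*Phi(z) = 0.438849.
Step 6: alpha = 0.05. fail to reject H0.

W+ = 29, W- = 16, W = min = 16, p = 0.438849, fail to reject H0.


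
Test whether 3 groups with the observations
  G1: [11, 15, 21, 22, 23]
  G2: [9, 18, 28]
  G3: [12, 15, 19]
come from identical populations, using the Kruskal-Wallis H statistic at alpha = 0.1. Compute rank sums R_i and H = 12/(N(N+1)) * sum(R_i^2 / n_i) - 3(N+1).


Step 1: Combine all N = 11 observations and assign midranks.
sorted (value, group, rank): (9,G2,1), (11,G1,2), (12,G3,3), (15,G1,4.5), (15,G3,4.5), (18,G2,6), (19,G3,7), (21,G1,8), (22,G1,9), (23,G1,10), (28,G2,11)
Step 2: Sum ranks within each group.
R_1 = 33.5 (n_1 = 5)
R_2 = 18 (n_2 = 3)
R_3 = 14.5 (n_3 = 3)
Step 3: H = 12/(N(N+1)) * sum(R_i^2/n_i) - 3(N+1)
     = 12/(11*12) * (33.5^2/5 + 18^2/3 + 14.5^2/3) - 3*12
     = 0.090909 * 402.533 - 36
     = 0.593939.
Step 4: Ties present; correction factor C = 1 - 6/(11^3 - 11) = 0.995455. Corrected H = 0.593939 / 0.995455 = 0.596651.
Step 5: Under H0, H ~ chi^2(2); p-value = 0.742060.
Step 6: alpha = 0.1. fail to reject H0.

H = 0.5967, df = 2, p = 0.742060, fail to reject H0.


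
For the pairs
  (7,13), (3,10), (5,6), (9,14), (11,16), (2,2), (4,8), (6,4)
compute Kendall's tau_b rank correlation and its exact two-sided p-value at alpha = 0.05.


Step 1: Enumerate the 28 unordered pairs (i,j) with i<j and classify each by sign(x_j-x_i) * sign(y_j-y_i).
  (1,2):dx=-4,dy=-3->C; (1,3):dx=-2,dy=-7->C; (1,4):dx=+2,dy=+1->C; (1,5):dx=+4,dy=+3->C
  (1,6):dx=-5,dy=-11->C; (1,7):dx=-3,dy=-5->C; (1,8):dx=-1,dy=-9->C; (2,3):dx=+2,dy=-4->D
  (2,4):dx=+6,dy=+4->C; (2,5):dx=+8,dy=+6->C; (2,6):dx=-1,dy=-8->C; (2,7):dx=+1,dy=-2->D
  (2,8):dx=+3,dy=-6->D; (3,4):dx=+4,dy=+8->C; (3,5):dx=+6,dy=+10->C; (3,6):dx=-3,dy=-4->C
  (3,7):dx=-1,dy=+2->D; (3,8):dx=+1,dy=-2->D; (4,5):dx=+2,dy=+2->C; (4,6):dx=-7,dy=-12->C
  (4,7):dx=-5,dy=-6->C; (4,8):dx=-3,dy=-10->C; (5,6):dx=-9,dy=-14->C; (5,7):dx=-7,dy=-8->C
  (5,8):dx=-5,dy=-12->C; (6,7):dx=+2,dy=+6->C; (6,8):dx=+4,dy=+2->C; (7,8):dx=+2,dy=-4->D
Step 2: C = 22, D = 6, total pairs = 28.
Step 3: tau = (C - D)/(n(n-1)/2) = (22 - 6)/28 = 0.571429.
Step 4: Exact two-sided p-value (enumerate n! = 40320 permutations of y under H0): p = 0.061012.
Step 5: alpha = 0.05. fail to reject H0.

tau_b = 0.5714 (C=22, D=6), p = 0.061012, fail to reject H0.


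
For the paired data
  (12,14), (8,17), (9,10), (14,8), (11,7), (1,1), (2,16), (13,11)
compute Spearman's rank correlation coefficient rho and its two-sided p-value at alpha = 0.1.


Step 1: Rank x and y separately (midranks; no ties here).
rank(x): 12->6, 8->3, 9->4, 14->8, 11->5, 1->1, 2->2, 13->7
rank(y): 14->6, 17->8, 10->4, 8->3, 7->2, 1->1, 16->7, 11->5
Step 2: d_i = R_x(i) - R_y(i); compute d_i^2.
  (6-6)^2=0, (3-8)^2=25, (4-4)^2=0, (8-3)^2=25, (5-2)^2=9, (1-1)^2=0, (2-7)^2=25, (7-5)^2=4
sum(d^2) = 88.
Step 3: rho = 1 - 6*88 / (8*(8^2 - 1)) = 1 - 528/504 = -0.047619.
Step 4: Under H0, t = rho * sqrt((n-2)/(1-rho^2)) = -0.1168 ~ t(6).
Step 5: Two-sided p-value from the t-distribution with 6 df = 0.910849.
Step 6: alpha = 0.1. fail to reject H0.

rho = -0.0476, p = 0.910849, fail to reject H0 at alpha = 0.1.


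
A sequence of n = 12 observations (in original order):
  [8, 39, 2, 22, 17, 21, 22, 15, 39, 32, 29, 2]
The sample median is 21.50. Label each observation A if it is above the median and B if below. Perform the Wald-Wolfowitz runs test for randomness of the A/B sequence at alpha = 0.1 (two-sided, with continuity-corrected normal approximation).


Step 1: Compute median = 21.50; label A = above, B = below.
Labels in order: BABABBABAAAB  (n_A = 6, n_B = 6)
Step 2: Count runs R = 9.
Step 3: Under H0 (random ordering), E[R] = 2*n_A*n_B/(n_A+n_B) + 1 = 2*6*6/12 + 1 = 7.0000.
        Var[R] = 2*n_A*n_B*(2*n_A*n_B - n_A - n_B) / ((n_A+n_B)^2 * (n_A+n_B-1)) = 4320/1584 = 2.7273.
        SD[R] = 1.6514.
Step 4: Continuity-corrected z = (R - 0.5 - E[R]) / SD[R] = (9 - 0.5 - 7.0000) / 1.6514 = 0.9083.
Step 5: Two-sided p-value via normal approximation = 2*(1 - Phi(|z|)) = 0.363722.
Step 6: alpha = 0.1. fail to reject H0.

R = 9, z = 0.9083, p = 0.363722, fail to reject H0.


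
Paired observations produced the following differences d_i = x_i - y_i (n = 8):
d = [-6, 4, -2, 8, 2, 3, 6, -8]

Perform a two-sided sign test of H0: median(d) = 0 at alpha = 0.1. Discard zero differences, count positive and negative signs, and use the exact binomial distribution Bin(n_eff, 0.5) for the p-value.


Step 1: Discard zero differences. Original n = 8; n_eff = number of nonzero differences = 8.
Nonzero differences (with sign): -6, +4, -2, +8, +2, +3, +6, -8
Step 2: Count signs: positive = 5, negative = 3.
Step 3: Under H0: P(positive) = 0.5, so the number of positives S ~ Bin(8, 0.5).
Step 4: Two-sided exact p-value = sum of Bin(8,0.5) probabilities at or below the observed probability = 0.726562.
Step 5: alpha = 0.1. fail to reject H0.

n_eff = 8, pos = 5, neg = 3, p = 0.726562, fail to reject H0.


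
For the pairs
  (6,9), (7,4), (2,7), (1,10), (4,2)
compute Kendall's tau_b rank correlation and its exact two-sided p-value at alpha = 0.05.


Step 1: Enumerate the 10 unordered pairs (i,j) with i<j and classify each by sign(x_j-x_i) * sign(y_j-y_i).
  (1,2):dx=+1,dy=-5->D; (1,3):dx=-4,dy=-2->C; (1,4):dx=-5,dy=+1->D; (1,5):dx=-2,dy=-7->C
  (2,3):dx=-5,dy=+3->D; (2,4):dx=-6,dy=+6->D; (2,5):dx=-3,dy=-2->C; (3,4):dx=-1,dy=+3->D
  (3,5):dx=+2,dy=-5->D; (4,5):dx=+3,dy=-8->D
Step 2: C = 3, D = 7, total pairs = 10.
Step 3: tau = (C - D)/(n(n-1)/2) = (3 - 7)/10 = -0.400000.
Step 4: Exact two-sided p-value (enumerate n! = 120 permutations of y under H0): p = 0.483333.
Step 5: alpha = 0.05. fail to reject H0.

tau_b = -0.4000 (C=3, D=7), p = 0.483333, fail to reject H0.


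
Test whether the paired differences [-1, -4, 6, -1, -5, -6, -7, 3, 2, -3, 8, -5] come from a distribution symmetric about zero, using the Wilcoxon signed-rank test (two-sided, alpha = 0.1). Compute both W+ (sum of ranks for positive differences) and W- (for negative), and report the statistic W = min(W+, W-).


Step 1: Drop any zero differences (none here) and take |d_i|.
|d| = [1, 4, 6, 1, 5, 6, 7, 3, 2, 3, 8, 5]
Step 2: Midrank |d_i| (ties get averaged ranks).
ranks: |1|->1.5, |4|->6, |6|->9.5, |1|->1.5, |5|->7.5, |6|->9.5, |7|->11, |3|->4.5, |2|->3, |3|->4.5, |8|->12, |5|->7.5
Step 3: Attach original signs; sum ranks with positive sign and with negative sign.
W+ = 9.5 + 4.5 + 3 + 12 = 29
W- = 1.5 + 6 + 1.5 + 7.5 + 9.5 + 11 + 4.5 + 7.5 = 49
(Check: W+ + W- = 78 should equal n(n+1)/2 = 78.)
Step 4: Test statistic W = min(W+, W-) = 29.
Step 5: Ties in |d|, so use the tie-corrected normal approximation.
        E[W] = n(n+1)/4 = 12*13/4 = 39.
        Tie groups: |d|=1 (t=2), |d|=3 (t=2), |d|=5 (t=2), |d|=6 (t=2); sum(t^3 - t) = 24.
        Var[W] = n(n+1)(2n+1)/24 - sum(t^3-t)/48 = 3900/24 - 24/48 = 162.
        z = (W - E[W]) / sqrt(Var[W]) = (29 - 39) / 12.7279 = -0.7857.
        Two-sided p = 2*Phi(z) = 0.432058.
Step 6: alpha = 0.1. fail to reject H0.

W+ = 29, W- = 49, W = min = 29, p = 0.432058, fail to reject H0.


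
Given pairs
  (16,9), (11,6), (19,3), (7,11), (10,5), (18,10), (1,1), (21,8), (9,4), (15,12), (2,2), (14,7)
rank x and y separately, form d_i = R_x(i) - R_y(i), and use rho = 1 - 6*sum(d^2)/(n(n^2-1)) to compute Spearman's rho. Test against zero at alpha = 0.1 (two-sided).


Step 1: Rank x and y separately (midranks; no ties here).
rank(x): 16->9, 11->6, 19->11, 7->3, 10->5, 18->10, 1->1, 21->12, 9->4, 15->8, 2->2, 14->7
rank(y): 9->9, 6->6, 3->3, 11->11, 5->5, 10->10, 1->1, 8->8, 4->4, 12->12, 2->2, 7->7
Step 2: d_i = R_x(i) - R_y(i); compute d_i^2.
  (9-9)^2=0, (6-6)^2=0, (11-3)^2=64, (3-11)^2=64, (5-5)^2=0, (10-10)^2=0, (1-1)^2=0, (12-8)^2=16, (4-4)^2=0, (8-12)^2=16, (2-2)^2=0, (7-7)^2=0
sum(d^2) = 160.
Step 3: rho = 1 - 6*160 / (12*(12^2 - 1)) = 1 - 960/1716 = 0.440559.
Step 4: Under H0, t = rho * sqrt((n-2)/(1-rho^2)) = 1.5519 ~ t(10).
Step 5: Two-sided p-value from the t-distribution with 10 df = 0.151735.
Step 6: alpha = 0.1. fail to reject H0.

rho = 0.4406, p = 0.151735, fail to reject H0 at alpha = 0.1.


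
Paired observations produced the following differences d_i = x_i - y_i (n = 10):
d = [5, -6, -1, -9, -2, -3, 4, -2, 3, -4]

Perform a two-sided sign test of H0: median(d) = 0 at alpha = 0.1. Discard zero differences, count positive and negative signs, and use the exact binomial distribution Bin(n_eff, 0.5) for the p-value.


Step 1: Discard zero differences. Original n = 10; n_eff = number of nonzero differences = 10.
Nonzero differences (with sign): +5, -6, -1, -9, -2, -3, +4, -2, +3, -4
Step 2: Count signs: positive = 3, negative = 7.
Step 3: Under H0: P(positive) = 0.5, so the number of positives S ~ Bin(10, 0.5).
Step 4: Two-sided exact p-value = sum of Bin(10,0.5) probabilities at or below the observed probability = 0.343750.
Step 5: alpha = 0.1. fail to reject H0.

n_eff = 10, pos = 3, neg = 7, p = 0.343750, fail to reject H0.


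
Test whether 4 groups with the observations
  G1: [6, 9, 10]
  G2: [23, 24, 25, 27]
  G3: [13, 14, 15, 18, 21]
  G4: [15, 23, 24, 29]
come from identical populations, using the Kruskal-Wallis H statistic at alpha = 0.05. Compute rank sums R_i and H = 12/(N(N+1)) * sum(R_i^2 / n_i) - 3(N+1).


Step 1: Combine all N = 16 observations and assign midranks.
sorted (value, group, rank): (6,G1,1), (9,G1,2), (10,G1,3), (13,G3,4), (14,G3,5), (15,G3,6.5), (15,G4,6.5), (18,G3,8), (21,G3,9), (23,G2,10.5), (23,G4,10.5), (24,G2,12.5), (24,G4,12.5), (25,G2,14), (27,G2,15), (29,G4,16)
Step 2: Sum ranks within each group.
R_1 = 6 (n_1 = 3)
R_2 = 52 (n_2 = 4)
R_3 = 32.5 (n_3 = 5)
R_4 = 45.5 (n_4 = 4)
Step 3: H = 12/(N(N+1)) * sum(R_i^2/n_i) - 3(N+1)
     = 12/(16*17) * (6^2/3 + 52^2/4 + 32.5^2/5 + 45.5^2/4) - 3*17
     = 0.044118 * 1416.81 - 51
     = 11.506434.
Step 4: Ties present; correction factor C = 1 - 18/(16^3 - 16) = 0.995588. Corrected H = 11.506434 / 0.995588 = 11.557422.
Step 5: Under H0, H ~ chi^2(3); p-value = 0.009064.
Step 6: alpha = 0.05. reject H0.

H = 11.5574, df = 3, p = 0.009064, reject H0.


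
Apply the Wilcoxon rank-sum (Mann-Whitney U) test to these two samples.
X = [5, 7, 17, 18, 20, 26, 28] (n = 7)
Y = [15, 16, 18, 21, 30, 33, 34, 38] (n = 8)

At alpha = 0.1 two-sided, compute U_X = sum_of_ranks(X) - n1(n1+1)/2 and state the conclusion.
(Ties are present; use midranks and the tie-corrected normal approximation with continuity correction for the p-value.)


Step 1: Combine and sort all 15 observations; assign midranks.
sorted (value, group): (5,X), (7,X), (15,Y), (16,Y), (17,X), (18,X), (18,Y), (20,X), (21,Y), (26,X), (28,X), (30,Y), (33,Y), (34,Y), (38,Y)
ranks: 5->1, 7->2, 15->3, 16->4, 17->5, 18->6.5, 18->6.5, 20->8, 21->9, 26->10, 28->11, 30->12, 33->13, 34->14, 38->15
Step 2: Rank sum for X: R1 = 1 + 2 + 5 + 6.5 + 8 + 10 + 11 = 43.5.
Step 3: U_X = R1 - n1(n1+1)/2 = 43.5 - 7*8/2 = 43.5 - 28 = 15.5.
       U_Y = n1*n2 - U_X = 56 - 15.5 = 40.5.
Step 4: Ties are present, so use the tie-corrected normal approximation (with continuity correction) for the p-value.
Step 5: p-value = 0.164537; compare to alpha = 0.1. fail to reject H0.

U_X = 15.5, p = 0.164537, fail to reject H0 at alpha = 0.1.


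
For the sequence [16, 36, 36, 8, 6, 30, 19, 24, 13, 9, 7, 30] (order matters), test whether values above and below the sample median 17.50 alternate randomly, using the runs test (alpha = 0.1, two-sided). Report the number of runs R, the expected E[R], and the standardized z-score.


Step 1: Compute median = 17.50; label A = above, B = below.
Labels in order: BAABBAAABBBA  (n_A = 6, n_B = 6)
Step 2: Count runs R = 6.
Step 3: Under H0 (random ordering), E[R] = 2*n_A*n_B/(n_A+n_B) + 1 = 2*6*6/12 + 1 = 7.0000.
        Var[R] = 2*n_A*n_B*(2*n_A*n_B - n_A - n_B) / ((n_A+n_B)^2 * (n_A+n_B-1)) = 4320/1584 = 2.7273.
        SD[R] = 1.6514.
Step 4: Continuity-corrected z = (R + 0.5 - E[R]) / SD[R] = (6 + 0.5 - 7.0000) / 1.6514 = -0.3028.
Step 5: Two-sided p-value via normal approximation = 2*(1 - Phi(|z|)) = 0.762069.
Step 6: alpha = 0.1. fail to reject H0.

R = 6, z = -0.3028, p = 0.762069, fail to reject H0.


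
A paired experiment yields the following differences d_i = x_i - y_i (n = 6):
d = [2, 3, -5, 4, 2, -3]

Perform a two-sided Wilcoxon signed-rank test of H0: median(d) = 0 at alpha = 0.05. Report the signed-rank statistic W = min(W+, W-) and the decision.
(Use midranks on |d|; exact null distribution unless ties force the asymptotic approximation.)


Step 1: Drop any zero differences (none here) and take |d_i|.
|d| = [2, 3, 5, 4, 2, 3]
Step 2: Midrank |d_i| (ties get averaged ranks).
ranks: |2|->1.5, |3|->3.5, |5|->6, |4|->5, |2|->1.5, |3|->3.5
Step 3: Attach original signs; sum ranks with positive sign and with negative sign.
W+ = 1.5 + 3.5 + 5 + 1.5 = 11.5
W- = 6 + 3.5 = 9.5
(Check: W+ + W- = 21 should equal n(n+1)/2 = 21.)
Step 4: Test statistic W = min(W+, W-) = 9.5.
Step 5: Ties in |d|, so use the tie-corrected normal approximation.
        E[W] = n(n+1)/4 = 6*7/4 = 10.5.
        Tie groups: |d|=2 (t=2), |d|=3 (t=2); sum(t^3 - t) = 12.
        Var[W] = n(n+1)(2n+1)/24 - sum(t^3-t)/48 = 546/24 - 12/48 = 22.5.
        z = (W - E[W]) / sqrt(Var[W]) = (9.5 - 10.5) / 4.7434 = -0.2108.
        Two-sided p = 2*Phi(z) = 0.833029.
Step 6: alpha = 0.05. fail to reject H0.

W+ = 11.5, W- = 9.5, W = min = 9.5, p = 0.833029, fail to reject H0.


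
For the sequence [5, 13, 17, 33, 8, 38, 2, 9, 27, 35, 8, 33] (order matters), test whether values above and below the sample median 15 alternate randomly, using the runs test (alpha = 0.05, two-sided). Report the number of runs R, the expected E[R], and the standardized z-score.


Step 1: Compute median = 15; label A = above, B = below.
Labels in order: BBAABABBAABA  (n_A = 6, n_B = 6)
Step 2: Count runs R = 8.
Step 3: Under H0 (random ordering), E[R] = 2*n_A*n_B/(n_A+n_B) + 1 = 2*6*6/12 + 1 = 7.0000.
        Var[R] = 2*n_A*n_B*(2*n_A*n_B - n_A - n_B) / ((n_A+n_B)^2 * (n_A+n_B-1)) = 4320/1584 = 2.7273.
        SD[R] = 1.6514.
Step 4: Continuity-corrected z = (R - 0.5 - E[R]) / SD[R] = (8 - 0.5 - 7.0000) / 1.6514 = 0.3028.
Step 5: Two-sided p-value via normal approximation = 2*(1 - Phi(|z|)) = 0.762069.
Step 6: alpha = 0.05. fail to reject H0.

R = 8, z = 0.3028, p = 0.762069, fail to reject H0.


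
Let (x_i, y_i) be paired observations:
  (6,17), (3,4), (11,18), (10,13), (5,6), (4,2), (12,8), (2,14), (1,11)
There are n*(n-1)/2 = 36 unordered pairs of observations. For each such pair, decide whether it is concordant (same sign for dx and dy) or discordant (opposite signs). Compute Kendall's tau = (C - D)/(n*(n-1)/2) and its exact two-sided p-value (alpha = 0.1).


Step 1: Enumerate the 36 unordered pairs (i,j) with i<j and classify each by sign(x_j-x_i) * sign(y_j-y_i).
  (1,2):dx=-3,dy=-13->C; (1,3):dx=+5,dy=+1->C; (1,4):dx=+4,dy=-4->D; (1,5):dx=-1,dy=-11->C
  (1,6):dx=-2,dy=-15->C; (1,7):dx=+6,dy=-9->D; (1,8):dx=-4,dy=-3->C; (1,9):dx=-5,dy=-6->C
  (2,3):dx=+8,dy=+14->C; (2,4):dx=+7,dy=+9->C; (2,5):dx=+2,dy=+2->C; (2,6):dx=+1,dy=-2->D
  (2,7):dx=+9,dy=+4->C; (2,8):dx=-1,dy=+10->D; (2,9):dx=-2,dy=+7->D; (3,4):dx=-1,dy=-5->C
  (3,5):dx=-6,dy=-12->C; (3,6):dx=-7,dy=-16->C; (3,7):dx=+1,dy=-10->D; (3,8):dx=-9,dy=-4->C
  (3,9):dx=-10,dy=-7->C; (4,5):dx=-5,dy=-7->C; (4,6):dx=-6,dy=-11->C; (4,7):dx=+2,dy=-5->D
  (4,8):dx=-8,dy=+1->D; (4,9):dx=-9,dy=-2->C; (5,6):dx=-1,dy=-4->C; (5,7):dx=+7,dy=+2->C
  (5,8):dx=-3,dy=+8->D; (5,9):dx=-4,dy=+5->D; (6,7):dx=+8,dy=+6->C; (6,8):dx=-2,dy=+12->D
  (6,9):dx=-3,dy=+9->D; (7,8):dx=-10,dy=+6->D; (7,9):dx=-11,dy=+3->D; (8,9):dx=-1,dy=-3->C
Step 2: C = 22, D = 14, total pairs = 36.
Step 3: tau = (C - D)/(n(n-1)/2) = (22 - 14)/36 = 0.222222.
Step 4: Exact two-sided p-value (enumerate n! = 362880 permutations of y under H0): p = 0.476709.
Step 5: alpha = 0.1. fail to reject H0.

tau_b = 0.2222 (C=22, D=14), p = 0.476709, fail to reject H0.


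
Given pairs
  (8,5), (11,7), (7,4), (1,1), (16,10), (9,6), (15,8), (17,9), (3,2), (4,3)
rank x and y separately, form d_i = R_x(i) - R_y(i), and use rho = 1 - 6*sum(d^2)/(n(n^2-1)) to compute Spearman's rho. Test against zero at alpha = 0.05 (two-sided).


Step 1: Rank x and y separately (midranks; no ties here).
rank(x): 8->5, 11->7, 7->4, 1->1, 16->9, 9->6, 15->8, 17->10, 3->2, 4->3
rank(y): 5->5, 7->7, 4->4, 1->1, 10->10, 6->6, 8->8, 9->9, 2->2, 3->3
Step 2: d_i = R_x(i) - R_y(i); compute d_i^2.
  (5-5)^2=0, (7-7)^2=0, (4-4)^2=0, (1-1)^2=0, (9-10)^2=1, (6-6)^2=0, (8-8)^2=0, (10-9)^2=1, (2-2)^2=0, (3-3)^2=0
sum(d^2) = 2.
Step 3: rho = 1 - 6*2 / (10*(10^2 - 1)) = 1 - 12/990 = 0.987879.
Step 4: Under H0, t = rho * sqrt((n-2)/(1-rho^2)) = 18.0003 ~ t(8).
Step 5: Two-sided p-value from the t-distribution with 8 df = 0.000000.
Step 6: alpha = 0.05. reject H0.

rho = 0.9879, p = 0.000000, reject H0 at alpha = 0.05.


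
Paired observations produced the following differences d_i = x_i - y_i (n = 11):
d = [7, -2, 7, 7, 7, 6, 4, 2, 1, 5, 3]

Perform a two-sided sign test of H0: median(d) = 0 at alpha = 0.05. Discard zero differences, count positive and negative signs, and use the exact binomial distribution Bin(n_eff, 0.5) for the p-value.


Step 1: Discard zero differences. Original n = 11; n_eff = number of nonzero differences = 11.
Nonzero differences (with sign): +7, -2, +7, +7, +7, +6, +4, +2, +1, +5, +3
Step 2: Count signs: positive = 10, negative = 1.
Step 3: Under H0: P(positive) = 0.5, so the number of positives S ~ Bin(11, 0.5).
Step 4: Two-sided exact p-value = sum of Bin(11,0.5) probabilities at or below the observed probability = 0.011719.
Step 5: alpha = 0.05. reject H0.

n_eff = 11, pos = 10, neg = 1, p = 0.011719, reject H0.


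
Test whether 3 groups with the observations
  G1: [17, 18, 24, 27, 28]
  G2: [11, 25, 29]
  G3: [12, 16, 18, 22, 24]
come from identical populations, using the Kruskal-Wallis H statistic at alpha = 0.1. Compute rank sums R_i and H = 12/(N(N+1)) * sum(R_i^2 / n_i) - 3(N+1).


Step 1: Combine all N = 13 observations and assign midranks.
sorted (value, group, rank): (11,G2,1), (12,G3,2), (16,G3,3), (17,G1,4), (18,G1,5.5), (18,G3,5.5), (22,G3,7), (24,G1,8.5), (24,G3,8.5), (25,G2,10), (27,G1,11), (28,G1,12), (29,G2,13)
Step 2: Sum ranks within each group.
R_1 = 41 (n_1 = 5)
R_2 = 24 (n_2 = 3)
R_3 = 26 (n_3 = 5)
Step 3: H = 12/(N(N+1)) * sum(R_i^2/n_i) - 3(N+1)
     = 12/(13*14) * (41^2/5 + 24^2/3 + 26^2/5) - 3*14
     = 0.065934 * 663.4 - 42
     = 1.740659.
Step 4: Ties present; correction factor C = 1 - 12/(13^3 - 13) = 0.994505. Corrected H = 1.740659 / 0.994505 = 1.750276.
Step 5: Under H0, H ~ chi^2(2); p-value = 0.416804.
Step 6: alpha = 0.1. fail to reject H0.

H = 1.7503, df = 2, p = 0.416804, fail to reject H0.


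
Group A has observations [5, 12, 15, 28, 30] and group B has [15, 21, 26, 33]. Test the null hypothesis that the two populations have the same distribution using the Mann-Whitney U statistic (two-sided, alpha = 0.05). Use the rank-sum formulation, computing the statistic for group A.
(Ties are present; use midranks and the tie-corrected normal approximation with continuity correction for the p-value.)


Step 1: Combine and sort all 9 observations; assign midranks.
sorted (value, group): (5,X), (12,X), (15,X), (15,Y), (21,Y), (26,Y), (28,X), (30,X), (33,Y)
ranks: 5->1, 12->2, 15->3.5, 15->3.5, 21->5, 26->6, 28->7, 30->8, 33->9
Step 2: Rank sum for X: R1 = 1 + 2 + 3.5 + 7 + 8 = 21.5.
Step 3: U_X = R1 - n1(n1+1)/2 = 21.5 - 5*6/2 = 21.5 - 15 = 6.5.
       U_Y = n1*n2 - U_X = 20 - 6.5 = 13.5.
Step 4: Ties are present, so use the tie-corrected normal approximation (with continuity correction) for the p-value.
Step 5: p-value = 0.460558; compare to alpha = 0.05. fail to reject H0.

U_X = 6.5, p = 0.460558, fail to reject H0 at alpha = 0.05.


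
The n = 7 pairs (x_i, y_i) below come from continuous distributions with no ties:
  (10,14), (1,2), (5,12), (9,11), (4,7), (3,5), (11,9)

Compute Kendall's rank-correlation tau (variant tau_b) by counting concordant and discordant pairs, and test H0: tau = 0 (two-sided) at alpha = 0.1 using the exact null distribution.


Step 1: Enumerate the 21 unordered pairs (i,j) with i<j and classify each by sign(x_j-x_i) * sign(y_j-y_i).
  (1,2):dx=-9,dy=-12->C; (1,3):dx=-5,dy=-2->C; (1,4):dx=-1,dy=-3->C; (1,5):dx=-6,dy=-7->C
  (1,6):dx=-7,dy=-9->C; (1,7):dx=+1,dy=-5->D; (2,3):dx=+4,dy=+10->C; (2,4):dx=+8,dy=+9->C
  (2,5):dx=+3,dy=+5->C; (2,6):dx=+2,dy=+3->C; (2,7):dx=+10,dy=+7->C; (3,4):dx=+4,dy=-1->D
  (3,5):dx=-1,dy=-5->C; (3,6):dx=-2,dy=-7->C; (3,7):dx=+6,dy=-3->D; (4,5):dx=-5,dy=-4->C
  (4,6):dx=-6,dy=-6->C; (4,7):dx=+2,dy=-2->D; (5,6):dx=-1,dy=-2->C; (5,7):dx=+7,dy=+2->C
  (6,7):dx=+8,dy=+4->C
Step 2: C = 17, D = 4, total pairs = 21.
Step 3: tau = (C - D)/(n(n-1)/2) = (17 - 4)/21 = 0.619048.
Step 4: Exact two-sided p-value (enumerate n! = 5040 permutations of y under H0): p = 0.069048.
Step 5: alpha = 0.1. reject H0.

tau_b = 0.6190 (C=17, D=4), p = 0.069048, reject H0.


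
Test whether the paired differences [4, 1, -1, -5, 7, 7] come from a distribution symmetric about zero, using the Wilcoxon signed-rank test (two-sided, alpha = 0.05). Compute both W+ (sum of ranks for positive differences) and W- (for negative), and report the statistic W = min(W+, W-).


Step 1: Drop any zero differences (none here) and take |d_i|.
|d| = [4, 1, 1, 5, 7, 7]
Step 2: Midrank |d_i| (ties get averaged ranks).
ranks: |4|->3, |1|->1.5, |1|->1.5, |5|->4, |7|->5.5, |7|->5.5
Step 3: Attach original signs; sum ranks with positive sign and with negative sign.
W+ = 3 + 1.5 + 5.5 + 5.5 = 15.5
W- = 1.5 + 4 = 5.5
(Check: W+ + W- = 21 should equal n(n+1)/2 = 21.)
Step 4: Test statistic W = min(W+, W-) = 5.5.
Step 5: Ties in |d|, so use the tie-corrected normal approximation.
        E[W] = n(n+1)/4 = 6*7/4 = 10.5.
        Tie groups: |d|=1 (t=2), |d|=7 (t=2); sum(t^3 - t) = 12.
        Var[W] = n(n+1)(2n+1)/24 - sum(t^3-t)/48 = 546/24 - 12/48 = 22.5.
        z = (W - E[W]) / sqrt(Var[W]) = (5.5 - 10.5) / 4.7434 = -1.0541.
        Two-sided p = 2*Phi(z) = 0.291841.
Step 6: alpha = 0.05. fail to reject H0.

W+ = 15.5, W- = 5.5, W = min = 5.5, p = 0.291841, fail to reject H0.
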